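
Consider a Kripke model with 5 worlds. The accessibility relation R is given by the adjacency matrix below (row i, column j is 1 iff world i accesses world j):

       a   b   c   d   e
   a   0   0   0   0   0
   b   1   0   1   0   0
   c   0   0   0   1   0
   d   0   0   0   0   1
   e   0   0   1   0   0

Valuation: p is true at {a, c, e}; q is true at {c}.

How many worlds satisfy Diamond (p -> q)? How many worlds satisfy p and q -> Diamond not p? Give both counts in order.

3 and 5

For Diamond (p -> q):
a: no successors, so Diamond (p -> q) fails. ✗
b: successors {a, c}; p -> q there: a:F, c:T. ✓
c: successors {d}; p -> q there: d:T. ✓
d: successors {e}; p -> q there: e:F. ✗
e: successors {c}; p -> q there: c:T. ✓
— 3 worlds.
For p and q -> Diamond not p:
a: p and q is F, Diamond not p is F. ✓
b: p and q is F, Diamond not p is F. ✓
c: p and q is T, Diamond not p is T. ✓
d: p and q is F, Diamond not p is F. ✓
e: p and q is F, Diamond not p is F. ✓
— 5 worlds.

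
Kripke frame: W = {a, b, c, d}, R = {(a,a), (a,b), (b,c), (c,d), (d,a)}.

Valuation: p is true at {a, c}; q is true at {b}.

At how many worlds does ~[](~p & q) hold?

a: [](~p & q) is F. ✓
b: [](~p & q) is F. ✓
c: [](~p & q) is F. ✓
d: [](~p & q) is F. ✓
Satisfying worlds: {a, b, c, d}.

4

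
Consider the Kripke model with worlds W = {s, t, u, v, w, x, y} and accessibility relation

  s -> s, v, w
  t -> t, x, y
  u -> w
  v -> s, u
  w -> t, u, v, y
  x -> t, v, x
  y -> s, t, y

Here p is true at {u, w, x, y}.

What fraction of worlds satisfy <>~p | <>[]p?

s: <>~p is T, <>[]p is F. ✓
t: <>~p is T, <>[]p is F. ✓
u: <>~p is F, <>[]p is F. ✗
v: <>~p is T, <>[]p is T. ✓
w: <>~p is T, <>[]p is T. ✓
x: <>~p is T, <>[]p is F. ✓
y: <>~p is T, <>[]p is F. ✓
That's 6 of 7 worlds, so 6/7.

6/7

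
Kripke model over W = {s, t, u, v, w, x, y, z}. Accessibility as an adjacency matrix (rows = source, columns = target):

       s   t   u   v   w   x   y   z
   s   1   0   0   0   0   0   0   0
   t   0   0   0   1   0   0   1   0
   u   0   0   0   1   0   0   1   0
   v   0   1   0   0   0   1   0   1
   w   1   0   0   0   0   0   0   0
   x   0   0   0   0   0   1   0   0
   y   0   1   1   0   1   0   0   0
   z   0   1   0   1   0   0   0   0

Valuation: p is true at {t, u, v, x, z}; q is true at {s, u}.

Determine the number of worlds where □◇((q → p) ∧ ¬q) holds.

5

s: successors {s}; ◇((q → p) ∧ ¬q) there: s:F. ✗
t: successors {v, y}; ◇((q → p) ∧ ¬q) there: v:T, y:T. ✓
u: successors {v, y}; ◇((q → p) ∧ ¬q) there: v:T, y:T. ✓
v: successors {t, x, z}; ◇((q → p) ∧ ¬q) there: t:T, x:T, z:T. ✓
w: successors {s}; ◇((q → p) ∧ ¬q) there: s:F. ✗
x: successors {x}; ◇((q → p) ∧ ¬q) there: x:T. ✓
y: successors {t, u, w}; ◇((q → p) ∧ ¬q) there: t:T, u:T, w:F. ✗
z: successors {t, v}; ◇((q → p) ∧ ¬q) there: t:T, v:T. ✓
Satisfying worlds: {t, u, v, x, z}.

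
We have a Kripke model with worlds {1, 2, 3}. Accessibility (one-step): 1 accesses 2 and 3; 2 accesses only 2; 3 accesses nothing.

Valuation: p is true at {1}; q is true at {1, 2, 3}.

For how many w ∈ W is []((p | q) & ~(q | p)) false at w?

1: successors {2, 3}; (p | q) & ~(q | p) there: 2:F, 3:F. ✗
2: successors {2}; (p | q) & ~(q | p) there: 2:F. ✗
3: no successors, so []((p | q) & ~(q | p)) holds vacuously. ✓
Satisfying worlds: {3}.
So []((p | q) & ~(q | p)) fails at the other 2 worlds.

2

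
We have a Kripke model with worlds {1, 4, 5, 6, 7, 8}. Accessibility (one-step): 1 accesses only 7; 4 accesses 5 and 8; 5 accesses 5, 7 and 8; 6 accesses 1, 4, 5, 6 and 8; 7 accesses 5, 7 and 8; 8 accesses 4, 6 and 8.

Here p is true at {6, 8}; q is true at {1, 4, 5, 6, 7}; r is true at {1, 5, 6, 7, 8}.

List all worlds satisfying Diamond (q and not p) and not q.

{8}

1: Diamond (q and not p) is T, not q is F. ✗
4: Diamond (q and not p) is T, not q is F. ✗
5: Diamond (q and not p) is T, not q is F. ✗
6: Diamond (q and not p) is T, not q is F. ✗
7: Diamond (q and not p) is T, not q is F. ✗
8: Diamond (q and not p) is T, not q is T. ✓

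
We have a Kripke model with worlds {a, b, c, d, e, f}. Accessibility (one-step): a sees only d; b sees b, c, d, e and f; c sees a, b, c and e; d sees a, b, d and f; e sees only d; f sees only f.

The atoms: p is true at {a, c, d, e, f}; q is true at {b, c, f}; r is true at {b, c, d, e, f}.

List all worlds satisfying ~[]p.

{b, c, d}

a: []p is T. ✗
b: []p is F. ✓
c: []p is F. ✓
d: []p is F. ✓
e: []p is T. ✗
f: []p is T. ✗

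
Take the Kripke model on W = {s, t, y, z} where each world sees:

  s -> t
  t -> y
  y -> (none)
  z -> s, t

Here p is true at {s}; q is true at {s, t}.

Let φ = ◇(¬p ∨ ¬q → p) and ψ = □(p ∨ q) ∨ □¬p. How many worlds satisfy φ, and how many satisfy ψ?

For ◇(¬p ∨ ¬q → p):
s: successors {t}; ¬p ∨ ¬q → p there: t:F. ✗
t: successors {y}; ¬p ∨ ¬q → p there: y:F. ✗
y: no successors, so ◇(¬p ∨ ¬q → p) fails. ✗
z: successors {s, t}; ¬p ∨ ¬q → p there: s:T, t:F. ✓
— 1 world.
For □(p ∨ q) ∨ □¬p:
s: □(p ∨ q) is T, □¬p is T. ✓
t: □(p ∨ q) is F, □¬p is T. ✓
y: □(p ∨ q) is T, □¬p is T. ✓
z: □(p ∨ q) is T, □¬p is F. ✓
— 4 worlds.

1 and 4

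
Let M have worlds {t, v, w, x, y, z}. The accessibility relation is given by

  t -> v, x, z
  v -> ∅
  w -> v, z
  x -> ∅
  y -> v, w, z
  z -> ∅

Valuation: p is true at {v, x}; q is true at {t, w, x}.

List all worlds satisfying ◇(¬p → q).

t: successors {v, x, z}; ¬p → q there: v:T, x:T, z:F. ✓
v: no successors, so ◇(¬p → q) fails. ✗
w: successors {v, z}; ¬p → q there: v:T, z:F. ✓
x: no successors, so ◇(¬p → q) fails. ✗
y: successors {v, w, z}; ¬p → q there: v:T, w:T, z:F. ✓
z: no successors, so ◇(¬p → q) fails. ✗

{t, w, y}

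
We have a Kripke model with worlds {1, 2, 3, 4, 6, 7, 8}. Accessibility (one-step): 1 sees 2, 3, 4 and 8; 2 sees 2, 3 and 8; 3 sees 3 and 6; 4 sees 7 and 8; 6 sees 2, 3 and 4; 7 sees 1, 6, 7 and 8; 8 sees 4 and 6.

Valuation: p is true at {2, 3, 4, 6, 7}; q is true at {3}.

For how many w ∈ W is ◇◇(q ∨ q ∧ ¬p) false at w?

1

1: successors {2, 3, 4, 8}; ◇(q ∨ q ∧ ¬p) there: 2:T, 3:T, 4:F, 8:F. ✓
2: successors {2, 3, 8}; ◇(q ∨ q ∧ ¬p) there: 2:T, 3:T, 8:F. ✓
3: successors {3, 6}; ◇(q ∨ q ∧ ¬p) there: 3:T, 6:T. ✓
4: successors {7, 8}; ◇(q ∨ q ∧ ¬p) there: 7:F, 8:F. ✗
6: successors {2, 3, 4}; ◇(q ∨ q ∧ ¬p) there: 2:T, 3:T, 4:F. ✓
7: successors {1, 6, 7, 8}; ◇(q ∨ q ∧ ¬p) there: 1:T, 6:T, 7:F, 8:F. ✓
8: successors {4, 6}; ◇(q ∨ q ∧ ¬p) there: 4:F, 6:T. ✓
Satisfying worlds: {1, 2, 3, 6, 7, 8}.
So ◇◇(q ∨ q ∧ ¬p) fails at the other 1 world.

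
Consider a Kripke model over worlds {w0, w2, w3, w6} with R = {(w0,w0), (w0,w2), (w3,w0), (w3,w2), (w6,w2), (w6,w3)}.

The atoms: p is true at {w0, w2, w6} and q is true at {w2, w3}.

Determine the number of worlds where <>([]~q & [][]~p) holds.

w0: successors {w0, w2}; []~q & [][]~p there: w0:F, w2:T. ✓
w2: no successors, so <>([]~q & [][]~p) fails. ✗
w3: successors {w0, w2}; []~q & [][]~p there: w0:F, w2:T. ✓
w6: successors {w2, w3}; []~q & [][]~p there: w2:T, w3:F. ✓
Satisfying worlds: {w0, w3, w6}.

3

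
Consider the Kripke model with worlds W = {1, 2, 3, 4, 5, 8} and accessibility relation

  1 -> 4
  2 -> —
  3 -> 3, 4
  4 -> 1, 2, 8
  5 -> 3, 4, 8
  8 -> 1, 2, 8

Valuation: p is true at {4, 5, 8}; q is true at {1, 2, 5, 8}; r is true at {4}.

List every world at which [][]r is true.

1: successors {4}; []r there: 4:F. ✗
2: no successors, so [][]r holds vacuously. ✓
3: successors {3, 4}; []r there: 3:F, 4:F. ✗
4: successors {1, 2, 8}; []r there: 1:T, 2:T, 8:F. ✗
5: successors {3, 4, 8}; []r there: 3:F, 4:F, 8:F. ✗
8: successors {1, 2, 8}; []r there: 1:T, 2:T, 8:F. ✗

{2}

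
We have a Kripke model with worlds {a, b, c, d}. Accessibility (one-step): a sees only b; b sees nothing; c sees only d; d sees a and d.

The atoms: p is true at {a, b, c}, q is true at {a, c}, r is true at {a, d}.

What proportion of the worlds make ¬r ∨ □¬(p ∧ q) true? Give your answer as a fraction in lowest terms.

3/4

a: ¬r is F, □¬(p ∧ q) is T. ✓
b: ¬r is T, □¬(p ∧ q) is T. ✓
c: ¬r is T, □¬(p ∧ q) is T. ✓
d: ¬r is F, □¬(p ∧ q) is F. ✗
That's 3 of 4 worlds, so 3/4.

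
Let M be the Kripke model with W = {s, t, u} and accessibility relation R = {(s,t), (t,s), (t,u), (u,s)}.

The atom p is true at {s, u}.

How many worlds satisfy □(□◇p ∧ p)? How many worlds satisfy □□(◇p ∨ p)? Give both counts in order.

For □(□◇p ∧ p):
s: successors {t}; □◇p ∧ p there: t:F. ✗
t: successors {s, u}; □◇p ∧ p there: s:T, u:F. ✗
u: successors {s}; □◇p ∧ p there: s:T. ✓
— 1 world.
For □□(◇p ∨ p):
s: successors {t}; □(◇p ∨ p) there: t:T. ✓
t: successors {s, u}; □(◇p ∨ p) there: s:T, u:T. ✓
u: successors {s}; □(◇p ∨ p) there: s:T. ✓
— 3 worlds.

1 and 3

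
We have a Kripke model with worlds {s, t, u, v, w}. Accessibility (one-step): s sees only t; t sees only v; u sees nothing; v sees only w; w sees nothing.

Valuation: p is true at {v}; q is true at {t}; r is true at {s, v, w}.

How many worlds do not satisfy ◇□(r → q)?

4

s: successors {t}; □(r → q) there: t:F. ✗
t: successors {v}; □(r → q) there: v:F. ✗
u: no successors, so ◇□(r → q) fails. ✗
v: successors {w}; □(r → q) there: w:T. ✓
w: no successors, so ◇□(r → q) fails. ✗
Satisfying worlds: {v}.
So ◇□(r → q) fails at the other 4 worlds.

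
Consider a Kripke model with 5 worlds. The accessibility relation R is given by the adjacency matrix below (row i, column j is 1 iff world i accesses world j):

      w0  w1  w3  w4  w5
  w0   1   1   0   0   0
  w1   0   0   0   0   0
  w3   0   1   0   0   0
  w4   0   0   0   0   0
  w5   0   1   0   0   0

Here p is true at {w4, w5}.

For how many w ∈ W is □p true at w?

2

w0: successors {w0, w1}; p there: w0:F, w1:F. ✗
w1: no successors, so □p holds vacuously. ✓
w3: successors {w1}; p there: w1:F. ✗
w4: no successors, so □p holds vacuously. ✓
w5: successors {w1}; p there: w1:F. ✗
Satisfying worlds: {w1, w4}.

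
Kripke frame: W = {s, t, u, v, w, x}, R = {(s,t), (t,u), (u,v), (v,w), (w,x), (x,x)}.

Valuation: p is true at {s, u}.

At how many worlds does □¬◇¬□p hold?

0

s: successors {t}; ¬◇¬□p there: t:F. ✗
t: successors {u}; ¬◇¬□p there: u:F. ✗
u: successors {v}; ¬◇¬□p there: v:F. ✗
v: successors {w}; ¬◇¬□p there: w:F. ✗
w: successors {x}; ¬◇¬□p there: x:F. ✗
x: successors {x}; ¬◇¬□p there: x:F. ✗
Satisfying worlds: ∅.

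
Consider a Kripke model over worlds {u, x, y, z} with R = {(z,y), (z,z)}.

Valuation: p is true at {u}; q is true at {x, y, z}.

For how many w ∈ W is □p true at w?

3

u: no successors, so □p holds vacuously. ✓
x: no successors, so □p holds vacuously. ✓
y: no successors, so □p holds vacuously. ✓
z: successors {y, z}; p there: y:F, z:F. ✗
Satisfying worlds: {u, x, y}.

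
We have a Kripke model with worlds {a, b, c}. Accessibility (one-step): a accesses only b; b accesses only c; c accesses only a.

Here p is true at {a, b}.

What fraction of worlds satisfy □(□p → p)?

2/3

a: successors {b}; □p → p there: b:T. ✓
b: successors {c}; □p → p there: c:F. ✗
c: successors {a}; □p → p there: a:T. ✓
That's 2 of 3 worlds, so 2/3.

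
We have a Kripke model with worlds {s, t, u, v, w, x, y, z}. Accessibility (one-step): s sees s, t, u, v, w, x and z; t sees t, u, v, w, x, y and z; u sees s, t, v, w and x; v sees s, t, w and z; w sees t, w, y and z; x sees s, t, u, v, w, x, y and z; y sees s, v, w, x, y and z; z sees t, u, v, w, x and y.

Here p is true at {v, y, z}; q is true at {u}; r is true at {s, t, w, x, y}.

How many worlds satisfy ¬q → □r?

1

s: ¬q is T, □r is F. ✗
t: ¬q is T, □r is F. ✗
u: ¬q is F, □r is F. ✓
v: ¬q is T, □r is F. ✗
w: ¬q is T, □r is F. ✗
x: ¬q is T, □r is F. ✗
y: ¬q is T, □r is F. ✗
z: ¬q is T, □r is F. ✗
Satisfying worlds: {u}.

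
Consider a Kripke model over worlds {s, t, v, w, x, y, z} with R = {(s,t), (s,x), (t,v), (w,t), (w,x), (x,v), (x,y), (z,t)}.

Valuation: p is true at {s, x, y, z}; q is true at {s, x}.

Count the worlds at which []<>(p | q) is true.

2

s: successors {t, x}; <>(p | q) there: t:F, x:T. ✗
t: successors {v}; <>(p | q) there: v:F. ✗
v: no successors, so []<>(p | q) holds vacuously. ✓
w: successors {t, x}; <>(p | q) there: t:F, x:T. ✗
x: successors {v, y}; <>(p | q) there: v:F, y:F. ✗
y: no successors, so []<>(p | q) holds vacuously. ✓
z: successors {t}; <>(p | q) there: t:F. ✗
Satisfying worlds: {v, y}.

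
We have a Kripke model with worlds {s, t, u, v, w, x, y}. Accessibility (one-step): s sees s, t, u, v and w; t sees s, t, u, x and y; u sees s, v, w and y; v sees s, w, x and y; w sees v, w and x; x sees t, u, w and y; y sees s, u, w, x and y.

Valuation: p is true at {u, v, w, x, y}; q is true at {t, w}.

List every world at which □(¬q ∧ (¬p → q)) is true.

∅

s: successors {s, t, u, v, w}; ¬q ∧ (¬p → q) there: s:F, t:F, u:T, v:T, w:F. ✗
t: successors {s, t, u, x, y}; ¬q ∧ (¬p → q) there: s:F, t:F, u:T, x:T, y:T. ✗
u: successors {s, v, w, y}; ¬q ∧ (¬p → q) there: s:F, v:T, w:F, y:T. ✗
v: successors {s, w, x, y}; ¬q ∧ (¬p → q) there: s:F, w:F, x:T, y:T. ✗
w: successors {v, w, x}; ¬q ∧ (¬p → q) there: v:T, w:F, x:T. ✗
x: successors {t, u, w, y}; ¬q ∧ (¬p → q) there: t:F, u:T, w:F, y:T. ✗
y: successors {s, u, w, x, y}; ¬q ∧ (¬p → q) there: s:F, u:T, w:F, x:T, y:T. ✗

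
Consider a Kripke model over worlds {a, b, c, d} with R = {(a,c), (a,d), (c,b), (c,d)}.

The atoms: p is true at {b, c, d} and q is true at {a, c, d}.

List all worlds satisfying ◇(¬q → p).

{a, c}

a: successors {c, d}; ¬q → p there: c:T, d:T. ✓
b: no successors, so ◇(¬q → p) fails. ✗
c: successors {b, d}; ¬q → p there: b:T, d:T. ✓
d: no successors, so ◇(¬q → p) fails. ✗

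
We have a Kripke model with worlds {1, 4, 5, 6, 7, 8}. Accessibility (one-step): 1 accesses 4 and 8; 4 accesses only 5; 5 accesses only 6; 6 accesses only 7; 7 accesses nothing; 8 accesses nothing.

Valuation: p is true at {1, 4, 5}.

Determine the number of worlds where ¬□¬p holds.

2

1: □¬p is F. ✓
4: □¬p is F. ✓
5: □¬p is T. ✗
6: □¬p is T. ✗
7: □¬p is T. ✗
8: □¬p is T. ✗
Satisfying worlds: {1, 4}.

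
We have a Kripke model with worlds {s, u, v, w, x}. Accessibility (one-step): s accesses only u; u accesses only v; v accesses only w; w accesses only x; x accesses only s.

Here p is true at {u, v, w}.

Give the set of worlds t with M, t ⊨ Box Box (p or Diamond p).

{s, u, w, x}

s: successors {u}; Box (p or Diamond p) there: u:T. ✓
u: successors {v}; Box (p or Diamond p) there: v:T. ✓
v: successors {w}; Box (p or Diamond p) there: w:F. ✗
w: successors {x}; Box (p or Diamond p) there: x:T. ✓
x: successors {s}; Box (p or Diamond p) there: s:T. ✓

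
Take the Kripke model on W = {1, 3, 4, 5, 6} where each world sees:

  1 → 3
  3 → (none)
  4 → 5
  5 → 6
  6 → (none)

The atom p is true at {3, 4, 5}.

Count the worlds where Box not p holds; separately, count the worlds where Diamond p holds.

3 and 2

For Box not p:
1: successors {3}; not p there: 3:F. ✗
3: no successors, so Box not p holds vacuously. ✓
4: successors {5}; not p there: 5:F. ✗
5: successors {6}; not p there: 6:T. ✓
6: no successors, so Box not p holds vacuously. ✓
— 3 worlds.
For Diamond p:
1: successors {3}; p there: 3:T. ✓
3: no successors, so Diamond p fails. ✗
4: successors {5}; p there: 5:T. ✓
5: successors {6}; p there: 6:F. ✗
6: no successors, so Diamond p fails. ✗
— 2 worlds.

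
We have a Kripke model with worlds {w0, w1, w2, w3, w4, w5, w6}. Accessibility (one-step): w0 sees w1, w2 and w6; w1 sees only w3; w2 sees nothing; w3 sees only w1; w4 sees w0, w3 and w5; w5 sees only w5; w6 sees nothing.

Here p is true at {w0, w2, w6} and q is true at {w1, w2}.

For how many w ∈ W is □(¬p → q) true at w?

4

w0: successors {w1, w2, w6}; ¬p → q there: w1:T, w2:T, w6:T. ✓
w1: successors {w3}; ¬p → q there: w3:F. ✗
w2: no successors, so □(¬p → q) holds vacuously. ✓
w3: successors {w1}; ¬p → q there: w1:T. ✓
w4: successors {w0, w3, w5}; ¬p → q there: w0:T, w3:F, w5:F. ✗
w5: successors {w5}; ¬p → q there: w5:F. ✗
w6: no successors, so □(¬p → q) holds vacuously. ✓
Satisfying worlds: {w0, w2, w3, w6}.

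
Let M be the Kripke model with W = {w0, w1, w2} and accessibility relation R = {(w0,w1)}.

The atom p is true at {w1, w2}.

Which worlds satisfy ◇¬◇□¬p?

{w0}

w0: successors {w1}; ¬◇□¬p there: w1:T. ✓
w1: no successors, so ◇¬◇□¬p fails. ✗
w2: no successors, so ◇¬◇□¬p fails. ✗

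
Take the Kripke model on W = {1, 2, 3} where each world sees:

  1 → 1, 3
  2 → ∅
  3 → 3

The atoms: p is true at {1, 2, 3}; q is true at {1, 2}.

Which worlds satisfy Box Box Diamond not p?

{2}

1: successors {1, 3}; Box Diamond not p there: 1:F, 3:F. ✗
2: no successors, so Box Box Diamond not p holds vacuously. ✓
3: successors {3}; Box Diamond not p there: 3:F. ✗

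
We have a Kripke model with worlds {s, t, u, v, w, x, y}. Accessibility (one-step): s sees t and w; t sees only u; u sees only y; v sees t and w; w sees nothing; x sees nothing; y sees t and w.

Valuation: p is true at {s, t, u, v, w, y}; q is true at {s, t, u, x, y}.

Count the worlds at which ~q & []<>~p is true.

1

s: ~q is F, []<>~p is F. ✗
t: ~q is F, []<>~p is F. ✗
u: ~q is F, []<>~p is F. ✗
v: ~q is T, []<>~p is F. ✗
w: ~q is T, []<>~p is T. ✓
x: ~q is F, []<>~p is T. ✗
y: ~q is F, []<>~p is F. ✗
Satisfying worlds: {w}.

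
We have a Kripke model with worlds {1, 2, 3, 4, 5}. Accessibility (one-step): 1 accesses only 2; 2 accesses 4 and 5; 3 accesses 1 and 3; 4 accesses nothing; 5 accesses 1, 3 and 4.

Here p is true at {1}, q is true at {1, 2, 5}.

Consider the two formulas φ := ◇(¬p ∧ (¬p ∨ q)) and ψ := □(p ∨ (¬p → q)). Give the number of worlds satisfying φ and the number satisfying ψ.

For ◇(¬p ∧ (¬p ∨ q)):
1: successors {2}; ¬p ∧ (¬p ∨ q) there: 2:T. ✓
2: successors {4, 5}; ¬p ∧ (¬p ∨ q) there: 4:T, 5:T. ✓
3: successors {1, 3}; ¬p ∧ (¬p ∨ q) there: 1:F, 3:T. ✓
4: no successors, so ◇(¬p ∧ (¬p ∨ q)) fails. ✗
5: successors {1, 3, 4}; ¬p ∧ (¬p ∨ q) there: 1:F, 3:T, 4:T. ✓
— 4 worlds.
For □(p ∨ (¬p → q)):
1: successors {2}; p ∨ (¬p → q) there: 2:T. ✓
2: successors {4, 5}; p ∨ (¬p → q) there: 4:F, 5:T. ✗
3: successors {1, 3}; p ∨ (¬p → q) there: 1:T, 3:F. ✗
4: no successors, so □(p ∨ (¬p → q)) holds vacuously. ✓
5: successors {1, 3, 4}; p ∨ (¬p → q) there: 1:T, 3:F, 4:F. ✗
— 2 worlds.

4 and 2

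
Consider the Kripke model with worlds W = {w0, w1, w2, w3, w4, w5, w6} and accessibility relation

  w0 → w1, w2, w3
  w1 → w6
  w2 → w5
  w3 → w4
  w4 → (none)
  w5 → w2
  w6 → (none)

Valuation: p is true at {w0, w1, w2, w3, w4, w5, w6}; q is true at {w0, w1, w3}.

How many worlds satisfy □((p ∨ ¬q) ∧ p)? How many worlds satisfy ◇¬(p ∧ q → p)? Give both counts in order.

7 and 0

For □((p ∨ ¬q) ∧ p):
w0: successors {w1, w2, w3}; (p ∨ ¬q) ∧ p there: w1:T, w2:T, w3:T. ✓
w1: successors {w6}; (p ∨ ¬q) ∧ p there: w6:T. ✓
w2: successors {w5}; (p ∨ ¬q) ∧ p there: w5:T. ✓
w3: successors {w4}; (p ∨ ¬q) ∧ p there: w4:T. ✓
w4: no successors, so □((p ∨ ¬q) ∧ p) holds vacuously. ✓
w5: successors {w2}; (p ∨ ¬q) ∧ p there: w2:T. ✓
w6: no successors, so □((p ∨ ¬q) ∧ p) holds vacuously. ✓
— 7 worlds.
For ◇¬(p ∧ q → p):
w0: successors {w1, w2, w3}; ¬(p ∧ q → p) there: w1:F, w2:F, w3:F. ✗
w1: successors {w6}; ¬(p ∧ q → p) there: w6:F. ✗
w2: successors {w5}; ¬(p ∧ q → p) there: w5:F. ✗
w3: successors {w4}; ¬(p ∧ q → p) there: w4:F. ✗
w4: no successors, so ◇¬(p ∧ q → p) fails. ✗
w5: successors {w2}; ¬(p ∧ q → p) there: w2:F. ✗
w6: no successors, so ◇¬(p ∧ q → p) fails. ✗
— 0 worlds.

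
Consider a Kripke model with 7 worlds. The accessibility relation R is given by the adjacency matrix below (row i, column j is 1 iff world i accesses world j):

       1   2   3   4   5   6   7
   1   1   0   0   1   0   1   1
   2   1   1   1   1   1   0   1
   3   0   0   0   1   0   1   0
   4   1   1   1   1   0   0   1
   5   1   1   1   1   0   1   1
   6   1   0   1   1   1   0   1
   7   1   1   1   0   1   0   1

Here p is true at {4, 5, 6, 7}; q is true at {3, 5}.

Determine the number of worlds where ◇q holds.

5

1: successors {1, 4, 6, 7}; q there: 1:F, 4:F, 6:F, 7:F. ✗
2: successors {1, 2, 3, 4, 5, 7}; q there: 1:F, 2:F, 3:T, 4:F, 5:T, 7:F. ✓
3: successors {4, 6}; q there: 4:F, 6:F. ✗
4: successors {1, 2, 3, 4, 7}; q there: 1:F, 2:F, 3:T, 4:F, 7:F. ✓
5: successors {1, 2, 3, 4, 6, 7}; q there: 1:F, 2:F, 3:T, 4:F, 6:F, 7:F. ✓
6: successors {1, 3, 4, 5, 7}; q there: 1:F, 3:T, 4:F, 5:T, 7:F. ✓
7: successors {1, 2, 3, 5, 7}; q there: 1:F, 2:F, 3:T, 5:T, 7:F. ✓
Satisfying worlds: {2, 4, 5, 6, 7}.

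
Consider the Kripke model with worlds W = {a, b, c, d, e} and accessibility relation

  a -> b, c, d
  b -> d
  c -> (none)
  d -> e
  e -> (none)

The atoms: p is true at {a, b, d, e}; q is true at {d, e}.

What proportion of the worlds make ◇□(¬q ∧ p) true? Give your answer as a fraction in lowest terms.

2/5

a: successors {b, c, d}; □(¬q ∧ p) there: b:F, c:T, d:F. ✓
b: successors {d}; □(¬q ∧ p) there: d:F. ✗
c: no successors, so ◇□(¬q ∧ p) fails. ✗
d: successors {e}; □(¬q ∧ p) there: e:T. ✓
e: no successors, so ◇□(¬q ∧ p) fails. ✗
That's 2 of 5 worlds, so 2/5.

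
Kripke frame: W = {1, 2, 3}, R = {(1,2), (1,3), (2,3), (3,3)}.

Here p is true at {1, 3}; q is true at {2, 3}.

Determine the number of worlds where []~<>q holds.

1: successors {2, 3}; ~<>q there: 2:F, 3:F. ✗
2: successors {3}; ~<>q there: 3:F. ✗
3: successors {3}; ~<>q there: 3:F. ✗
Satisfying worlds: ∅.

0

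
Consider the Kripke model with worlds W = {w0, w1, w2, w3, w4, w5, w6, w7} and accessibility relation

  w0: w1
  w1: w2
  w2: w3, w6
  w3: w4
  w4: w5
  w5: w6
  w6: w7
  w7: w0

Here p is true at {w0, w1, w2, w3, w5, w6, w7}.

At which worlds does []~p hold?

{w3}

w0: successors {w1}; ~p there: w1:F. ✗
w1: successors {w2}; ~p there: w2:F. ✗
w2: successors {w3, w6}; ~p there: w3:F, w6:F. ✗
w3: successors {w4}; ~p there: w4:T. ✓
w4: successors {w5}; ~p there: w5:F. ✗
w5: successors {w6}; ~p there: w6:F. ✗
w6: successors {w7}; ~p there: w7:F. ✗
w7: successors {w0}; ~p there: w0:F. ✗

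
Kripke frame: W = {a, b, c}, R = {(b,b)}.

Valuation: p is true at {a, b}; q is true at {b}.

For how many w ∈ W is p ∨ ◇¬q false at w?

a: p is T, ◇¬q is F. ✓
b: p is T, ◇¬q is F. ✓
c: p is F, ◇¬q is F. ✗
Satisfying worlds: {a, b}.
So p ∨ ◇¬q fails at the other 1 world.

1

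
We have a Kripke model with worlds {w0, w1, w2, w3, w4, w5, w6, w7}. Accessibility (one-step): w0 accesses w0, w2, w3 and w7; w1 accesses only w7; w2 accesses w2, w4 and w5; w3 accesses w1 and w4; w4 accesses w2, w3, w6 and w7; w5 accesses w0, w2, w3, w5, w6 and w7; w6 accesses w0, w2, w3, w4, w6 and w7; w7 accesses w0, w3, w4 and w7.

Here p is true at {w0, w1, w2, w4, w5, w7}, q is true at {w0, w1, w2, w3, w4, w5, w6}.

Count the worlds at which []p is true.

w0: successors {w0, w2, w3, w7}; p there: w0:T, w2:T, w3:F, w7:T. ✗
w1: successors {w7}; p there: w7:T. ✓
w2: successors {w2, w4, w5}; p there: w2:T, w4:T, w5:T. ✓
w3: successors {w1, w4}; p there: w1:T, w4:T. ✓
w4: successors {w2, w3, w6, w7}; p there: w2:T, w3:F, w6:F, w7:T. ✗
w5: successors {w0, w2, w3, w5, w6, w7}; p there: w0:T, w2:T, w3:F, w5:T, w6:F, w7:T. ✗
w6: successors {w0, w2, w3, w4, w6, w7}; p there: w0:T, w2:T, w3:F, w4:T, w6:F, w7:T. ✗
w7: successors {w0, w3, w4, w7}; p there: w0:T, w3:F, w4:T, w7:T. ✗
Satisfying worlds: {w1, w2, w3}.

3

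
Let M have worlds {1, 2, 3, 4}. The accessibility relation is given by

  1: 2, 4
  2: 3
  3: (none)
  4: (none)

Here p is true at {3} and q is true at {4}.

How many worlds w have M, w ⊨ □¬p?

1: successors {2, 4}; ¬p there: 2:T, 4:T. ✓
2: successors {3}; ¬p there: 3:F. ✗
3: no successors, so □¬p holds vacuously. ✓
4: no successors, so □¬p holds vacuously. ✓
Satisfying worlds: {1, 3, 4}.

3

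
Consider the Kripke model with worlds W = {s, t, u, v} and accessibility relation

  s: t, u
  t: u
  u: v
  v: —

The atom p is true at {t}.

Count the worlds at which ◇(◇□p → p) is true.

2

s: successors {t, u}; ◇□p → p there: t:T, u:F. ✓
t: successors {u}; ◇□p → p there: u:F. ✗
u: successors {v}; ◇□p → p there: v:T. ✓
v: no successors, so ◇(◇□p → p) fails. ✗
Satisfying worlds: {s, u}.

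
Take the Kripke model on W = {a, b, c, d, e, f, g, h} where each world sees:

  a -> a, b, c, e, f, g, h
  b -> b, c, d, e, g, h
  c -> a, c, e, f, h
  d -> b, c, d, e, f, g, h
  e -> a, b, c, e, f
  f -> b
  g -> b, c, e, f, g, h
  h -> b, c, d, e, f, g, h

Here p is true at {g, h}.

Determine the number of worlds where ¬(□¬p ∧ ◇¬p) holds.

a: □¬p ∧ ◇¬p is F. ✓
b: □¬p ∧ ◇¬p is F. ✓
c: □¬p ∧ ◇¬p is F. ✓
d: □¬p ∧ ◇¬p is F. ✓
e: □¬p ∧ ◇¬p is T. ✗
f: □¬p ∧ ◇¬p is T. ✗
g: □¬p ∧ ◇¬p is F. ✓
h: □¬p ∧ ◇¬p is F. ✓
Satisfying worlds: {a, b, c, d, g, h}.

6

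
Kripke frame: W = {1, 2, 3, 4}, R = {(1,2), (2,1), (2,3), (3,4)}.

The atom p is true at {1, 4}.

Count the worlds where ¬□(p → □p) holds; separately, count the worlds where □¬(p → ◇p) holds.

For ¬□(p → □p):
1: □(p → □p) is T. ✗
2: □(p → □p) is F. ✓
3: □(p → □p) is T. ✗
4: □(p → □p) is T. ✗
— 1 world.
For □¬(p → ◇p):
1: successors {2}; ¬(p → ◇p) there: 2:F. ✗
2: successors {1, 3}; ¬(p → ◇p) there: 1:T, 3:F. ✗
3: successors {4}; ¬(p → ◇p) there: 4:T. ✓
4: no successors, so □¬(p → ◇p) holds vacuously. ✓
— 2 worlds.

1 and 2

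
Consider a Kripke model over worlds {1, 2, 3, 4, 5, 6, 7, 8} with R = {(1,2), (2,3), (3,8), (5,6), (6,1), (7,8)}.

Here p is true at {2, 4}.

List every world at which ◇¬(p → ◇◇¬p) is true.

1: successors {2}; ¬(p → ◇◇¬p) there: 2:F. ✗
2: successors {3}; ¬(p → ◇◇¬p) there: 3:F. ✗
3: successors {8}; ¬(p → ◇◇¬p) there: 8:F. ✗
4: no successors, so ◇¬(p → ◇◇¬p) fails. ✗
5: successors {6}; ¬(p → ◇◇¬p) there: 6:F. ✗
6: successors {1}; ¬(p → ◇◇¬p) there: 1:F. ✗
7: successors {8}; ¬(p → ◇◇¬p) there: 8:F. ✗
8: no successors, so ◇¬(p → ◇◇¬p) fails. ✗

∅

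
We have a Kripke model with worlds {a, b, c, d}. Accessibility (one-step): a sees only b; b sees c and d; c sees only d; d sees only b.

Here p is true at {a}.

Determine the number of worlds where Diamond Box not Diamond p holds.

a: successors {b}; Box not Diamond p there: b:T. ✓
b: successors {c, d}; Box not Diamond p there: c:T, d:T. ✓
c: successors {d}; Box not Diamond p there: d:T. ✓
d: successors {b}; Box not Diamond p there: b:T. ✓
Satisfying worlds: {a, b, c, d}.

4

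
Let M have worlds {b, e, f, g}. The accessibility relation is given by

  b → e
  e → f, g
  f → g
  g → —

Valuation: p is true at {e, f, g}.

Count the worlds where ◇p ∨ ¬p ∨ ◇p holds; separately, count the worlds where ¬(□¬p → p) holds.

For ◇p ∨ ¬p ∨ ◇p:
b: ◇p is T, ¬p ∨ ◇p is T. ✓
e: ◇p is T, ¬p ∨ ◇p is T. ✓
f: ◇p is T, ¬p ∨ ◇p is T. ✓
g: ◇p is F, ¬p ∨ ◇p is F. ✗
— 3 worlds.
For ¬(□¬p → p):
b: □¬p → p is T. ✗
e: □¬p → p is T. ✗
f: □¬p → p is T. ✗
g: □¬p → p is T. ✗
— 0 worlds.

3 and 0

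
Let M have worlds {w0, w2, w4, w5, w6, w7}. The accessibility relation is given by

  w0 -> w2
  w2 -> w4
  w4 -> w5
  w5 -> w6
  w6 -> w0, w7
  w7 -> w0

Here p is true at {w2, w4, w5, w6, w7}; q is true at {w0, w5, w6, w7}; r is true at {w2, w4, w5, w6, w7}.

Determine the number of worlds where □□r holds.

w0: successors {w2}; □r there: w2:T. ✓
w2: successors {w4}; □r there: w4:T. ✓
w4: successors {w5}; □r there: w5:T. ✓
w5: successors {w6}; □r there: w6:F. ✗
w6: successors {w0, w7}; □r there: w0:T, w7:F. ✗
w7: successors {w0}; □r there: w0:T. ✓
Satisfying worlds: {w0, w2, w4, w7}.

4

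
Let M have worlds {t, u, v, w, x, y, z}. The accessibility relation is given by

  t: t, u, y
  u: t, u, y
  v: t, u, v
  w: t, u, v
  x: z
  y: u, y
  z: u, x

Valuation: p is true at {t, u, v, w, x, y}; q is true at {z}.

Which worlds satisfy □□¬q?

{t, u, v, w, x, y}

t: successors {t, u, y}; □¬q there: t:T, u:T, y:T. ✓
u: successors {t, u, y}; □¬q there: t:T, u:T, y:T. ✓
v: successors {t, u, v}; □¬q there: t:T, u:T, v:T. ✓
w: successors {t, u, v}; □¬q there: t:T, u:T, v:T. ✓
x: successors {z}; □¬q there: z:T. ✓
y: successors {u, y}; □¬q there: u:T, y:T. ✓
z: successors {u, x}; □¬q there: u:T, x:F. ✗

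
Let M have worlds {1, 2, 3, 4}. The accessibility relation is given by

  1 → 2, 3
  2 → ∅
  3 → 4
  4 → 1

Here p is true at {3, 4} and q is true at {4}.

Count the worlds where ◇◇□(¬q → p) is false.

3

1: successors {2, 3}; ◇□(¬q → p) there: 2:F, 3:F. ✗
2: no successors, so ◇◇□(¬q → p) fails. ✗
3: successors {4}; ◇□(¬q → p) there: 4:F. ✗
4: successors {1}; ◇□(¬q → p) there: 1:T. ✓
Satisfying worlds: {4}.
So ◇◇□(¬q → p) fails at the other 3 worlds.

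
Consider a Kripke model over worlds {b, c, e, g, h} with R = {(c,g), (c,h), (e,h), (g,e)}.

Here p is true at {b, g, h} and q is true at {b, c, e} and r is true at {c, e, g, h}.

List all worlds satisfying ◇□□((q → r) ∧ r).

b: no successors, so ◇□□((q → r) ∧ r) fails. ✗
c: successors {g, h}; □□((q → r) ∧ r) there: g:T, h:T. ✓
e: successors {h}; □□((q → r) ∧ r) there: h:T. ✓
g: successors {e}; □□((q → r) ∧ r) there: e:T. ✓
h: no successors, so ◇□□((q → r) ∧ r) fails. ✗

{c, e, g}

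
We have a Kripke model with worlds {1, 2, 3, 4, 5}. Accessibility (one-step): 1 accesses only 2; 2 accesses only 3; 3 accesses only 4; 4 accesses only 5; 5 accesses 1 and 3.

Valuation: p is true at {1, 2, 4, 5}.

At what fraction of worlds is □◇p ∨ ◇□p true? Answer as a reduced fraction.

4/5

1: □◇p is F, ◇□p is F. ✗
2: □◇p is T, ◇□p is T. ✓
3: □◇p is T, ◇□p is T. ✓
4: □◇p is T, ◇□p is F. ✓
5: □◇p is T, ◇□p is T. ✓
That's 4 of 5 worlds, so 4/5.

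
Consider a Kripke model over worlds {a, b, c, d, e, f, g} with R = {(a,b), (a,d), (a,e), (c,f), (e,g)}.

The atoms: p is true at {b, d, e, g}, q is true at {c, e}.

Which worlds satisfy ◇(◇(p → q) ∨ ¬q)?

{a, c, e}

a: successors {b, d, e}; ◇(p → q) ∨ ¬q there: b:T, d:T, e:F. ✓
b: no successors, so ◇(◇(p → q) ∨ ¬q) fails. ✗
c: successors {f}; ◇(p → q) ∨ ¬q there: f:T. ✓
d: no successors, so ◇(◇(p → q) ∨ ¬q) fails. ✗
e: successors {g}; ◇(p → q) ∨ ¬q there: g:T. ✓
f: no successors, so ◇(◇(p → q) ∨ ¬q) fails. ✗
g: no successors, so ◇(◇(p → q) ∨ ¬q) fails. ✗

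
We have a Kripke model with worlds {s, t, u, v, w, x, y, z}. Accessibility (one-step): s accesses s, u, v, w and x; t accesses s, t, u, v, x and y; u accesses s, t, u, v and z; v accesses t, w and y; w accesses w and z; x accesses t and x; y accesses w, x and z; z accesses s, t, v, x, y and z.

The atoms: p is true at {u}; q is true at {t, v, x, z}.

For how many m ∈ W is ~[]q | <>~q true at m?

s: ~[]q is T, <>~q is T. ✓
t: ~[]q is T, <>~q is T. ✓
u: ~[]q is T, <>~q is T. ✓
v: ~[]q is T, <>~q is T. ✓
w: ~[]q is T, <>~q is T. ✓
x: ~[]q is F, <>~q is F. ✗
y: ~[]q is T, <>~q is T. ✓
z: ~[]q is T, <>~q is T. ✓
Satisfying worlds: {s, t, u, v, w, y, z}.

7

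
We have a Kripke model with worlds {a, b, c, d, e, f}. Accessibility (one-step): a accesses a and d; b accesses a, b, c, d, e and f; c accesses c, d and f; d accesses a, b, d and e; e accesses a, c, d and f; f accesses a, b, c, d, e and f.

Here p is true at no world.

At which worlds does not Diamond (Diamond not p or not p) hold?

a: Diamond (Diamond not p or not p) is T. ✗
b: Diamond (Diamond not p or not p) is T. ✗
c: Diamond (Diamond not p or not p) is T. ✗
d: Diamond (Diamond not p or not p) is T. ✗
e: Diamond (Diamond not p or not p) is T. ✗
f: Diamond (Diamond not p or not p) is T. ✗

∅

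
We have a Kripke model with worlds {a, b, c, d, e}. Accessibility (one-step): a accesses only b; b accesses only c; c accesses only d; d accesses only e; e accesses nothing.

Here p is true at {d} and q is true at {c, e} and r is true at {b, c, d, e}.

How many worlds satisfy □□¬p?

a: successors {b}; □¬p there: b:T. ✓
b: successors {c}; □¬p there: c:F. ✗
c: successors {d}; □¬p there: d:T. ✓
d: successors {e}; □¬p there: e:T. ✓
e: no successors, so □□¬p holds vacuously. ✓
Satisfying worlds: {a, c, d, e}.

4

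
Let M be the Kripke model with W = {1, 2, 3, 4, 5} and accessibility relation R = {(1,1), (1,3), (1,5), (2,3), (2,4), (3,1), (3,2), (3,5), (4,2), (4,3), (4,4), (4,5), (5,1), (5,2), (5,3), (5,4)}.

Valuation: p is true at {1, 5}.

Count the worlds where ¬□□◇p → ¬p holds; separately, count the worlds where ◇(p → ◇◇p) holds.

For ¬□□◇p → ¬p:
1: ¬□□◇p is T, ¬p is F. ✗
2: ¬□□◇p is T, ¬p is T. ✓
3: ¬□□◇p is T, ¬p is T. ✓
4: ¬□□◇p is T, ¬p is T. ✓
5: ¬□□◇p is T, ¬p is F. ✗
— 3 worlds.
For ◇(p → ◇◇p):
1: successors {1, 3, 5}; p → ◇◇p there: 1:T, 3:T, 5:T. ✓
2: successors {3, 4}; p → ◇◇p there: 3:T, 4:T. ✓
3: successors {1, 2, 5}; p → ◇◇p there: 1:T, 2:T, 5:T. ✓
4: successors {2, 3, 4, 5}; p → ◇◇p there: 2:T, 3:T, 4:T, 5:T. ✓
5: successors {1, 2, 3, 4}; p → ◇◇p there: 1:T, 2:T, 3:T, 4:T. ✓
— 5 worlds.

3 and 5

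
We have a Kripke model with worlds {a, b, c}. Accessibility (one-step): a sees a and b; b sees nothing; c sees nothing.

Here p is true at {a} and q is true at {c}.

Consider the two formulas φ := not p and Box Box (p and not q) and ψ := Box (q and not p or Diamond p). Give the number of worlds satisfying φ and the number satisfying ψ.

For not p and Box Box (p and not q):
a: not p is F, Box Box (p and not q) is F. ✗
b: not p is T, Box Box (p and not q) is T. ✓
c: not p is T, Box Box (p and not q) is T. ✓
— 2 worlds.
For Box (q and not p or Diamond p):
a: successors {a, b}; q and not p or Diamond p there: a:T, b:F. ✗
b: no successors, so Box (q and not p or Diamond p) holds vacuously. ✓
c: no successors, so Box (q and not p or Diamond p) holds vacuously. ✓
— 2 worlds.

2 and 2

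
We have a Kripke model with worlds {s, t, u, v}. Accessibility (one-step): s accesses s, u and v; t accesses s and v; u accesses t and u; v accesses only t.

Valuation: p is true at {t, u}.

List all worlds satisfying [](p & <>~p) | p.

s: [](p & <>~p) is F, p is F. ✗
t: [](p & <>~p) is F, p is T. ✓
u: [](p & <>~p) is F, p is T. ✓
v: [](p & <>~p) is T, p is F. ✓

{t, u, v}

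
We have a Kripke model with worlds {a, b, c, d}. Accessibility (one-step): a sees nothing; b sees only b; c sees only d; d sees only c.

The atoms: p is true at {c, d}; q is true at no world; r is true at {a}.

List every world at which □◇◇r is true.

a: no successors, so □◇◇r holds vacuously. ✓
b: successors {b}; ◇◇r there: b:F. ✗
c: successors {d}; ◇◇r there: d:F. ✗
d: successors {c}; ◇◇r there: c:F. ✗

{a}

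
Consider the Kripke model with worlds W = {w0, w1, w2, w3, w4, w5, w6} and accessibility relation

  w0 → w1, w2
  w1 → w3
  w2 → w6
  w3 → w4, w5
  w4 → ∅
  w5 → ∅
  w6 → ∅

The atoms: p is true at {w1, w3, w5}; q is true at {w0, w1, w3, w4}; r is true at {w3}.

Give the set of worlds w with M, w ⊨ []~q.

w0: successors {w1, w2}; ~q there: w1:F, w2:T. ✗
w1: successors {w3}; ~q there: w3:F. ✗
w2: successors {w6}; ~q there: w6:T. ✓
w3: successors {w4, w5}; ~q there: w4:F, w5:T. ✗
w4: no successors, so []~q holds vacuously. ✓
w5: no successors, so []~q holds vacuously. ✓
w6: no successors, so []~q holds vacuously. ✓

{w2, w4, w5, w6}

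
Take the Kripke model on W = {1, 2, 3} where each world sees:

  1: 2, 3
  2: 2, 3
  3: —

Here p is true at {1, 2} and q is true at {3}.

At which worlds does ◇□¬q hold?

1: successors {2, 3}; □¬q there: 2:F, 3:T. ✓
2: successors {2, 3}; □¬q there: 2:F, 3:T. ✓
3: no successors, so ◇□¬q fails. ✗

{1, 2}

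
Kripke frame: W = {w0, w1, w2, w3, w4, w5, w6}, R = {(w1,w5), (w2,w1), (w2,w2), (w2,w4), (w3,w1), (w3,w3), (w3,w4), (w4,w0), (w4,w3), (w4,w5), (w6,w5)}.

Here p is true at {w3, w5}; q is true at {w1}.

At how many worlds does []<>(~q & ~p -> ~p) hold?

4

w0: no successors, so []<>(~q & ~p -> ~p) holds vacuously. ✓
w1: successors {w5}; <>(~q & ~p -> ~p) there: w5:F. ✗
w2: successors {w1, w2, w4}; <>(~q & ~p -> ~p) there: w1:T, w2:T, w4:T. ✓
w3: successors {w1, w3, w4}; <>(~q & ~p -> ~p) there: w1:T, w3:T, w4:T. ✓
w4: successors {w0, w3, w5}; <>(~q & ~p -> ~p) there: w0:F, w3:T, w5:F. ✗
w5: no successors, so []<>(~q & ~p -> ~p) holds vacuously. ✓
w6: successors {w5}; <>(~q & ~p -> ~p) there: w5:F. ✗
Satisfying worlds: {w0, w2, w3, w5}.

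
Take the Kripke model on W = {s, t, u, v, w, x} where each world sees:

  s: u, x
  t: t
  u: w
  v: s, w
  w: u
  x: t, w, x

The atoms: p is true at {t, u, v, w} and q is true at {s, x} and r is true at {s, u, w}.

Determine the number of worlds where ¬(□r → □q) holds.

3

s: □r → □q is T. ✗
t: □r → □q is T. ✗
u: □r → □q is F. ✓
v: □r → □q is F. ✓
w: □r → □q is F. ✓
x: □r → □q is T. ✗
Satisfying worlds: {u, v, w}.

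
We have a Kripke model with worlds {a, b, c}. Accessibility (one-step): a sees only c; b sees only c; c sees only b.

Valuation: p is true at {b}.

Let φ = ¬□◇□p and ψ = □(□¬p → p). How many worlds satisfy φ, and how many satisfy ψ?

2 and 3

For ¬□◇□p:
a: □◇□p is F. ✓
b: □◇□p is F. ✓
c: □◇□p is T. ✗
— 2 worlds.
For □(□¬p → p):
a: successors {c}; □¬p → p there: c:T. ✓
b: successors {c}; □¬p → p there: c:T. ✓
c: successors {b}; □¬p → p there: b:T. ✓
— 3 worlds.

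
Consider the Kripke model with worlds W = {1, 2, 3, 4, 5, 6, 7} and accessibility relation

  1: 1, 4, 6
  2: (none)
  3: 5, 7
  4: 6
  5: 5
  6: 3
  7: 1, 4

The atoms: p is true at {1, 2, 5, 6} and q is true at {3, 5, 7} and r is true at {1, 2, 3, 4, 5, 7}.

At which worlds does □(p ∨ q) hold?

{2, 3, 4, 5, 6}

1: successors {1, 4, 6}; p ∨ q there: 1:T, 4:F, 6:T. ✗
2: no successors, so □(p ∨ q) holds vacuously. ✓
3: successors {5, 7}; p ∨ q there: 5:T, 7:T. ✓
4: successors {6}; p ∨ q there: 6:T. ✓
5: successors {5}; p ∨ q there: 5:T. ✓
6: successors {3}; p ∨ q there: 3:T. ✓
7: successors {1, 4}; p ∨ q there: 1:T, 4:F. ✗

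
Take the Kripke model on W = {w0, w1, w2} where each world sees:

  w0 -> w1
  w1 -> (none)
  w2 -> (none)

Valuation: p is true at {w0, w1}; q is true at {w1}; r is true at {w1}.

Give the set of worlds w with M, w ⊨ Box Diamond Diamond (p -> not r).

{w1, w2}

w0: successors {w1}; Diamond Diamond (p -> not r) there: w1:F. ✗
w1: no successors, so Box Diamond Diamond (p -> not r) holds vacuously. ✓
w2: no successors, so Box Diamond Diamond (p -> not r) holds vacuously. ✓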